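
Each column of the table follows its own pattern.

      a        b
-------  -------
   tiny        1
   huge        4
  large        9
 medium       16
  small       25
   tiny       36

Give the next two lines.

Column a: repeats tiny → huge → large → medium → small; tiny, huge, large, medium, small, tiny → huge → large.
Column b: 1, 4, 9, 16, 25, 36 → 49 → 64 (perfect squares: 1², 2², 3², …).
So the next two lines are huge  49 and large  64.

huge  49; large  64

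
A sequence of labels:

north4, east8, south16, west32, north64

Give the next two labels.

Direction goes north, east, south, west, north → east → south (repeats north → east → south → west).
Second component — ×2 each step: 4, 8, 16, 32, 64 → 128 → 256.
So the next two labels are east128 and south256.

east128 then south256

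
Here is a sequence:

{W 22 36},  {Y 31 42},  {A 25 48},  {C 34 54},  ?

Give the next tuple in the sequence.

Letter — letters move forward 2 places in the alphabet, wrapping Z→A: W, Y, A, C → E.
Second entry — alternating steps +9, −6, +9, −6, …: 22, 31, 25, 34 → 28.
Third entry: 36, 42, 48, 54 → 60 (+6 each step).
Combining the parts gives {E 28 60}.

{E 28 60}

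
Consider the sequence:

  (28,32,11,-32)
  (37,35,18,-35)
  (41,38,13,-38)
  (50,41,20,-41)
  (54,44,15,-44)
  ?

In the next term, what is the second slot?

47

For the second slot, +3 each step: 32, 35, 38, 41, 44 → 47.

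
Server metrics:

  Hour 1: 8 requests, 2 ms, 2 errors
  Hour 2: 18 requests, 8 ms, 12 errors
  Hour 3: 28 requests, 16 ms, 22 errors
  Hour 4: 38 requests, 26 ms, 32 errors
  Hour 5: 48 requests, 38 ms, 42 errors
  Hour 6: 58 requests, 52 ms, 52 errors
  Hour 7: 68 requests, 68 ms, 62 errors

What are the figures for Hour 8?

For the requests, +10 each step: 8, 18, 28, 38, 48, 58, 68 → 78.
Ms — differences are 6, 8, 10, … (increasing by 2 each time): 2, 8, 16, 26, 38, 52, 68 → 86.
Errors: always 6 less than the requests, so 2, 12, 22, 32, 42, 52, 62 → 72.
Putting it together: 78 requests, 86 ms, 72 errors.

78 requests, 86 ms, 72 errors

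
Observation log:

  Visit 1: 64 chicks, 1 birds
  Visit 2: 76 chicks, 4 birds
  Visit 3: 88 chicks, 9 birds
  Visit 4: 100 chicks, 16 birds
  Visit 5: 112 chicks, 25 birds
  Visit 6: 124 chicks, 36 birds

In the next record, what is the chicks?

Chicks: +12 each step, so 64, 76, 88, 100, 112, 124 → 136.

136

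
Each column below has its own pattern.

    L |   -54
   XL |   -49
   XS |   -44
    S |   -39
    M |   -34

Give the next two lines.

L  -29; XL  -24

Size: runs through clothing sizes XS→XL, so L, XL, XS, S, M → L → XL.
Second component goes -54, -49, -44, -39, -34 → -29 → -24 (+5 each step).
Putting the parts together: L  -29 and then XL  -24.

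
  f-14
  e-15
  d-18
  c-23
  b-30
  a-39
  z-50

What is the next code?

y-63

Letter goes f, e, d, c, b, a, z → y (letters move back 1 place in the alphabet, wrapping A→Z).
Second component goes 14, 15, 18, 23, 30, 39, 50 → 63 (differences are 1, 3, 5, … (increasing by 2 each time)).
Putting it together: y-63.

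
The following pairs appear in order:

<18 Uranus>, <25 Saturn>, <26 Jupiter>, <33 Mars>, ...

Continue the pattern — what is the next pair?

First value goes 18, 25, 26, 33 → 34 (alternating steps +7, +1, +7, +1, …).
Planet — runs backward through the planets Mercury→Neptune: Uranus, Saturn, Jupiter, Mars → Earth.
So the next pair is <34 Earth>.

<34 Earth>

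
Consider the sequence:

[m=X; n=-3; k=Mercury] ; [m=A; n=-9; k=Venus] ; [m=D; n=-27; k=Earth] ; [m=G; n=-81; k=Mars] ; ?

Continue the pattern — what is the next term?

[m=J; n=-243; k=Jupiter]

M goes X, A, D, G → J (letters move forward 3 places in the alphabet, wrapping Z→A).
N goes -3, -9, -27, -81 → -243 (×3 each step).
K: runs through the planets Mercury→Neptune, so Mercury, Venus, Earth, Mars → Jupiter.
So the next term is [m=J; n=-243; k=Jupiter].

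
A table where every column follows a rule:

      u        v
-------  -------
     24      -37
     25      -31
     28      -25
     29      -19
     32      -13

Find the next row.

33  -7

Column u: 24, 25, 28, 29, 32 → 33 (alternating steps +1, +3, +1, +3, …).
For the column v, +6 each step: -37, -31, -25, -19, -13 → -7.
So the next row is 33  -7.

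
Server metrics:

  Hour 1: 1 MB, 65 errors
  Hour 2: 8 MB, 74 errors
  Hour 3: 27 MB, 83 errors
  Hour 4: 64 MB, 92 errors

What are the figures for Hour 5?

125 MB, 101 errors

MB: 1, 8, 27, 64 → 125 (perfect cubes: 1³, 2³, 3³, …).
Errors: 65, 74, 83, 92 → 101 (+9 each step).
Combining the parts gives 125 MB, 101 errors.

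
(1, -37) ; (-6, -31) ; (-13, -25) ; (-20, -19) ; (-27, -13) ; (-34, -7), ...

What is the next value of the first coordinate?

-41

For the first coordinate, −7 each step: 1, -6, -13, -20, -27, -34 → -41.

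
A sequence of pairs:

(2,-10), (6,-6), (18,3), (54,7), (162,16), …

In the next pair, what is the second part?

20

Second part — alternating steps +4, +9, +4, +9, …: -10, -6, 3, 7, 16 → 20.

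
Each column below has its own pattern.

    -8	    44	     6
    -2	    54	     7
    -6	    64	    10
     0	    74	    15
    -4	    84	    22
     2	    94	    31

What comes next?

-2  104  42

First component: -8, -2, -6, 0, -4, 2 → -2 (alternating steps +6, −4, +6, −4, …).
Second component: +10 each step, so 44, 54, 64, 74, 84, 94 → 104.
Third component: differences are 1, 3, 5, … (increasing by 2 each time); 6, 7, 10, 15, 22, 31 → 42.
Putting it together: -2  104  42.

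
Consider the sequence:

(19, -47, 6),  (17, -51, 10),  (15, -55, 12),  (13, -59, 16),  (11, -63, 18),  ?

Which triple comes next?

First coordinate goes 19, 17, 15, 13, 11 → 9 (−2 each step).
Second coordinate goes -47, -51, -55, -59, -63 → -67 (−4 each step).
Third coordinate — alternating steps +4, +2, +4, +2, …: 6, 10, 12, 16, 18 → 22.
Combining the parts gives (9, -67, 22).

(9, -67, 22)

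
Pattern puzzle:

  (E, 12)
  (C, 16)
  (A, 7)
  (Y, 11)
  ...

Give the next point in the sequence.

(W, 2)

Letter: E, C, A, Y → W (letters move back 2 places in the alphabet, wrapping A→Z).
Second part: alternating steps +4, −9, +4, −9, …; 12, 16, 7, 11 → 2.
So the next point is (W, 2).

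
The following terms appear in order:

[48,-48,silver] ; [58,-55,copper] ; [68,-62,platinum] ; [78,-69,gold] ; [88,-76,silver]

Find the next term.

First part — +10 each step: 48, 58, 68, 78, 88 → 98.
Second part: -48, -55, -62, -69, -76 → -83 (−7 each step).
Metal: repeats silver → copper → platinum → gold; silver, copper, platinum, gold, silver → copper.
So the next term is [98,-83,copper].

[98,-83,copper]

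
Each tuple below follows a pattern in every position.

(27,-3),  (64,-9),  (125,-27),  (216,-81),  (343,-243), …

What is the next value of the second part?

For the first part, perfect cubes: 3³, 4³, 5³, …: 27, 64, 125, 216, 343 → 512.
Second part goes -3, -9, -27, -81, -243 → -729 (×3 each step).

-729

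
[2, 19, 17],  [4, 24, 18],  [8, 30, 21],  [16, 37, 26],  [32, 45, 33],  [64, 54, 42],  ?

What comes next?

[128, 64, 53]

For the first entry, ×2 each step: 2, 4, 8, 16, 32, 64 → 128.
For the second entry, differences are 5, 6, 7, … (increasing by 1 each time): 19, 24, 30, 37, 45, 54 → 64.
Third entry goes 17, 18, 21, 26, 33, 42 → 53 (differences are 1, 3, 5, … (increasing by 2 each time)).
So the next triple is [128, 64, 53].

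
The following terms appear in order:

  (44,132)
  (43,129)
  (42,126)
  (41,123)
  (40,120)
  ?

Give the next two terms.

First component: −1 each step, so 44, 43, 42, 41, 40 → 39 → 38.
Second component: 132, 129, 126, 123, 120 → 117 → 114 (always 3 × the first component).
Putting the parts together: (39,117) and then (38,114).

(39,117), (38,114)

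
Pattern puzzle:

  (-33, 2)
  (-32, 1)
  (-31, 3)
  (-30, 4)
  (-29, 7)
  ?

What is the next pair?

(-28, 11)

First value — +1 each step: -33, -32, -31, -30, -29 → -28.
Second value: each term is the sum of the two before it; 2, 1, 3, 4, 7 → 11.
Putting it together: (-28, 11).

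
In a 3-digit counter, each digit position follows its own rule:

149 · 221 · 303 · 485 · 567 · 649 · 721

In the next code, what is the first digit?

First digit goes 1, 2, 3, 4, 5, 6, 7 → 8 (+1 each step, mod 10).

8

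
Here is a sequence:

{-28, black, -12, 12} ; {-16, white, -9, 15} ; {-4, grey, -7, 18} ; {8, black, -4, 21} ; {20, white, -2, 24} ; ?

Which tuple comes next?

For the first part, +12 each step: -28, -16, -4, 8, 20 → 32.
Shade: repeats black → white → grey, so black, white, grey, black, white → grey.
Third part: alternating steps +3, +2, +3, +2, …; -12, -9, -7, -4, -2 → 1.
Fourth part: 12, 15, 18, 21, 24 → 27 (+3 each step).
Combining the parts gives {32, grey, 1, 27}.

{32, grey, 1, 27}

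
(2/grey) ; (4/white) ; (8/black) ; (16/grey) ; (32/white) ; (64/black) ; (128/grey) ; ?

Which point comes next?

First value: ×2 each step; 2, 4, 8, 16, 32, 64, 128 → 256.
For the shade, repeats grey → white → black: grey, white, black, grey, white, black, grey → white.
Putting it together: (256/white).

(256/white)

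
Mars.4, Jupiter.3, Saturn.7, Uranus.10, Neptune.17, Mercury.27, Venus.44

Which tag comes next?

Planet goes Mars, Jupiter, Saturn, Uranus, Neptune, Mercury, Venus → Earth (runs through the planets Mercury→Neptune).
Second component: each term is the sum of the two before it; 4, 3, 7, 10, 17, 27, 44 → 71.
Putting it together: Earth.71.

Earth.71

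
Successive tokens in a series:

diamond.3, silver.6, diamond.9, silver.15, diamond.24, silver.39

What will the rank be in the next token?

diamond

Rank: diamond, silver, diamond, silver, diamond, silver → diamond (alternates diamond ↔ silver).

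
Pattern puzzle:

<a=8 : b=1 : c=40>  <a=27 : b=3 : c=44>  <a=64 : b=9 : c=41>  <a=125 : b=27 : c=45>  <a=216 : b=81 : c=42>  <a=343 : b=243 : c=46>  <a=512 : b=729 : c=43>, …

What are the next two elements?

<a=729 : b=2187 : c=47>, <a=1000 : b=6561 : c=44>

A: perfect cubes: 2³, 3³, 4³, …, so 8, 27, 64, 125, 216, 343, 512 → 729 → 1000.
For the b, ×3 each step: 1, 3, 9, 27, 81, 243, 729 → 2187 → 6561.
For the c, alternating steps +4, −3, +4, −3, …: 40, 44, 41, 45, 42, 46, 43 → 47 → 44.
So the next two elements are <a=729 : b=2187 : c=47> and <a=1000 : b=6561 : c=44>.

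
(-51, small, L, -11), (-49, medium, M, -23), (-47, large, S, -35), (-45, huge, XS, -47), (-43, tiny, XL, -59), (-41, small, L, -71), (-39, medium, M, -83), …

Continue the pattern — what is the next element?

(-37, large, S, -95)

First value: -51, -49, -47, -45, -43, -41, -39 → -37 (+2 each step).
First size goes small, medium, large, huge, tiny, small, medium → large (repeats small → medium → large → huge → tiny).
Second size: repeats L → M → S → XS → XL, so L, M, S, XS, XL, L, M → S.
Fourth value: −12 each step, so -11, -23, -35, -47, -59, -71, -83 → -95.
So the next element is (-37, large, S, -95).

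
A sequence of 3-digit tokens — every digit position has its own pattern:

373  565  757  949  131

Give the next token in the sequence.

323

First digit: +2 each step, mod 10, so 3, 5, 7, 9, 1 → 3.
Second digit — −1 each step, mod 10: 7, 6, 5, 4, 3 → 2.
Third digit goes 3, 5, 7, 9, 1 → 3 (+2 each step, mod 10).
So the next token is 323.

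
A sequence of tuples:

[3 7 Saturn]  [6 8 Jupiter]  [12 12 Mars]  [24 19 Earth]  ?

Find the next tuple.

First part — ×2 each step: 3, 6, 12, 24 → 48.
For the second part, differences are 1, 4, 7, … (increasing by 3 each time): 7, 8, 12, 19 → 29.
Planet — runs backward through the planets Mercury→Neptune: Saturn, Jupiter, Mars, Earth → Venus.
Combining the parts gives [48 29 Venus].

[48 29 Venus]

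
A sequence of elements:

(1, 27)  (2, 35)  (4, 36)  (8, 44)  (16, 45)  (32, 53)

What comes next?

For the first slot, ×2 each step: 1, 2, 4, 8, 16, 32 → 64.
Second slot: alternating steps +8, +1, +8, +1, …; 27, 35, 36, 44, 45, 53 → 54.
So the next element is (64, 54).

(64, 54)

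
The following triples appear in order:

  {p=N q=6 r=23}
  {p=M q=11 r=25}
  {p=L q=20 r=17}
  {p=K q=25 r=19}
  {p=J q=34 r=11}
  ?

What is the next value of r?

13

R goes 23, 25, 17, 19, 11 → 13 (alternating steps +2, −8, +2, −8, …).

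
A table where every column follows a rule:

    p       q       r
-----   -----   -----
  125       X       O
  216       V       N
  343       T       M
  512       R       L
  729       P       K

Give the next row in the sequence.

Column p — perfect cubes: 5³, 6³, 7³, …: 125, 216, 343, 512, 729 → 1000.
Column q: X, V, T, R, P → N (letters move back 2 places in the alphabet).
Column r goes O, N, M, L, K → J (letters move back 1 place in the alphabet).
Putting it together: 1000  N  J.

1000  N  J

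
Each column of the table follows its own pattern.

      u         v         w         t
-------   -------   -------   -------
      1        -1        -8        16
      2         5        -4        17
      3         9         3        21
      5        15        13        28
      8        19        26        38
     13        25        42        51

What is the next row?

21  29  61  67

For the column u, each term is the sum of the two before it: 1, 2, 3, 5, 8, 13 → 21.
Column v: alternating steps +6, +4, +6, +4, …, so -1, 5, 9, 15, 19, 25 → 29.
For the column w, differences are 4, 7, 10, … (increasing by 3 each time): -8, -4, 3, 13, 26, 42 → 61.
Column t: differences are 1, 4, 7, … (increasing by 3 each time), so 16, 17, 21, 28, 38, 51 → 67.
Combining the parts gives 21  29  61  67.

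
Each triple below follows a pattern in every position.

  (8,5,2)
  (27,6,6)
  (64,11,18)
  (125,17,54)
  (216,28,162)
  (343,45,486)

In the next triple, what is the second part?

73

For the second part, each term is the sum of the two before it: 5, 6, 11, 17, 28, 45 → 73.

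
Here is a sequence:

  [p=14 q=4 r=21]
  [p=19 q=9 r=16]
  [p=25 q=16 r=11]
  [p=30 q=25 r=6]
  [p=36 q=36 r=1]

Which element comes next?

P — alternating steps +5, +6, +5, +6, …: 14, 19, 25, 30, 36 → 41.
For the q, perfect squares: 2², 3², 4², …: 4, 9, 16, 25, 36 → 49.
R: −5 each step, so 21, 16, 11, 6, 1 → -4.
So the next element is [p=41 q=49 r=-4].

[p=41 q=49 r=-4]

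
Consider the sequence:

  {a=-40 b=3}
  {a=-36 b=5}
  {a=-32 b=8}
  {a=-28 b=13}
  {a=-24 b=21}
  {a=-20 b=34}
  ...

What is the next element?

A goes -40, -36, -32, -28, -24, -20 → -16 (+4 each step).
B — each term is the sum of the two before it: 3, 5, 8, 13, 21, 34 → 55.
Putting it together: {a=-16 b=55}.

{a=-16 b=55}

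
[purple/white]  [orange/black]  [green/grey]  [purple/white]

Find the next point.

[orange/black]

Colour goes purple, orange, green, purple → orange (repeats purple → orange → green).
Shade goes white, black, grey, white → black (repeats white → black → grey).
Putting it together: [orange/black].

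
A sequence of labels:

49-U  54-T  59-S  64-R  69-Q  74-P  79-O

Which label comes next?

First component: 49, 54, 59, 64, 69, 74, 79 → 84 (+5 each step).
Letter: letters move back 1 place in the alphabet; U, T, S, R, Q, P, O → N.
Putting it together: 84-N.

84-N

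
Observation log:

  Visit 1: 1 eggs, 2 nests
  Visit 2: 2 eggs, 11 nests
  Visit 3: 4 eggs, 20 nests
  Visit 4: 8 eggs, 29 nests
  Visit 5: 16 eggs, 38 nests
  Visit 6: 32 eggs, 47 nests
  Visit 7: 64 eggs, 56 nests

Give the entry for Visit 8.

128 eggs, 65 nests

Eggs: ×2 each step, so 1, 2, 4, 8, 16, 32, 64 → 128.
Nests: 2, 11, 20, 29, 38, 47, 56 → 65 (+9 each step).
Combining the parts gives 128 eggs, 65 nests.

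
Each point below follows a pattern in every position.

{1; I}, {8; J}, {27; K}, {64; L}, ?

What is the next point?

{125; M}

First coordinate goes 1, 8, 27, 64 → 125 (perfect cubes: 1³, 2³, 3³, …).
For the letter, letters move forward 1 place in the alphabet: I, J, K, L → M.
Putting it together: {125; M}.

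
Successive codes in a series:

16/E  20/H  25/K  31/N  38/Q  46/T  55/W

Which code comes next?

For the first component, differences are 4, 5, 6, … (increasing by 1 each time): 16, 20, 25, 31, 38, 46, 55 → 65.
For the letter, letters move forward 3 places in the alphabet: E, H, K, N, Q, T, W → Z.
So the next code is 65/Z.

65/Z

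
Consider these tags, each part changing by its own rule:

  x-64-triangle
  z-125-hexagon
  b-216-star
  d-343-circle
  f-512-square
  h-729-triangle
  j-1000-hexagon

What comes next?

l-1331-star

Letter: x, z, b, d, f, h, j → l (letters move forward 2 places in the alphabet, wrapping Z→A).
Second component — perfect cubes: 4³, 5³, 6³, …: 64, 125, 216, 343, 512, 729, 1000 → 1331.
Shape — repeats triangle → hexagon → star → circle → square: triangle, hexagon, star, circle, square, triangle, hexagon → star.
Combining the parts gives l-1331-star.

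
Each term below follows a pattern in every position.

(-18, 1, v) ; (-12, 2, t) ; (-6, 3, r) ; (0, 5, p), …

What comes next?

(6, 8, n)

First coordinate goes -18, -12, -6, 0 → 6 (+6 each step).
Second coordinate goes 1, 2, 3, 5 → 8 (each term is the sum of the two before it).
Letter — letters move back 2 places in the alphabet: v, t, r, p → n.
Putting it together: (6, 8, n).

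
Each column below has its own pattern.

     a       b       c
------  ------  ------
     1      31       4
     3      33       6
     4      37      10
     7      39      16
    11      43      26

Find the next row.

For the column a, each term is the sum of the two before it: 1, 3, 4, 7, 11 → 18.
Column b — alternating steps +2, +4, +2, +4, …: 31, 33, 37, 39, 43 → 45.
Column c: each term is the sum of the two before it; 4, 6, 10, 16, 26 → 42.
Combining the parts gives 18  45  42.

18  45  42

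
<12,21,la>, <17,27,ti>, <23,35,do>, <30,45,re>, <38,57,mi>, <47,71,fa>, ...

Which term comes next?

For the first entry, differences are 5, 6, 7, … (increasing by 1 each time): 12, 17, 23, 30, 38, 47 → 57.
Second entry: 21, 27, 35, 45, 57, 71 → 87 (differences are 6, 8, 10, … (increasing by 2 each time)).
Note: la, ti, do, re, mi, fa → sol (runs through the solfège scale do→ti).
Putting it together: <57,87,sol>.

<57,87,sol>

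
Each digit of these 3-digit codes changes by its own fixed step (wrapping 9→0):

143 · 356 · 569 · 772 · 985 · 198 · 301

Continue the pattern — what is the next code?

514

First digit: 1, 3, 5, 7, 9, 1, 3 → 5 (+2 each step, mod 10).
Second digit — +1 each step, mod 10: 4, 5, 6, 7, 8, 9, 0 → 1.
Third digit goes 3, 6, 9, 2, 5, 8, 1 → 4 (+3 each step, mod 10).
Combining the parts gives 514.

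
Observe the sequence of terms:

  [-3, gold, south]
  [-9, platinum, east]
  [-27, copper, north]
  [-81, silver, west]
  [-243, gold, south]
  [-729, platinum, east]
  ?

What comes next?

[-2187, copper, north]

First value goes -3, -9, -27, -81, -243, -729 → -2187 (×3 each step).
Metal goes gold, platinum, copper, silver, gold, platinum → copper (repeats gold → platinum → copper → silver).
Direction: repeats south → east → north → west, so south, east, north, west, south, east → north.
Combining the parts gives [-2187, copper, north].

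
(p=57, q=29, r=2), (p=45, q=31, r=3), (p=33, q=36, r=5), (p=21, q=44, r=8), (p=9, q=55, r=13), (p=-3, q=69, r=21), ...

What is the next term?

P — −12 each step: 57, 45, 33, 21, 9, -3 → -15.
For the q, differences are 2, 5, 8, … (increasing by 3 each time): 29, 31, 36, 44, 55, 69 → 86.
For the r, each term is the sum of the two before it: 2, 3, 5, 8, 13, 21 → 34.
So the next term is (p=-15, q=86, r=34).

(p=-15, q=86, r=34)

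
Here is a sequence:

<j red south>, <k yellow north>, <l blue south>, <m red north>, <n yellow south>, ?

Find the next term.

<o blue north>

Letter: letters move forward 1 place in the alphabet, so j, k, l, m, n → o.
Colour: red, yellow, blue, red, yellow → blue (repeats red → yellow → blue).
Direction: alternates south ↔ north; south, north, south, north, south → north.
So the next term is <o blue north>.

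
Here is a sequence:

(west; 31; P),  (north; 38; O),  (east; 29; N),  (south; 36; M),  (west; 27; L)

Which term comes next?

Direction — repeats west → north → east → south: west, north, east, south, west → north.
Second coordinate: alternating steps +7, −9, +7, −9, …; 31, 38, 29, 36, 27 → 34.
For the letter, letters move back 1 place in the alphabet: P, O, N, M, L → K.
Putting it together: (north; 34; K).

(north; 34; K)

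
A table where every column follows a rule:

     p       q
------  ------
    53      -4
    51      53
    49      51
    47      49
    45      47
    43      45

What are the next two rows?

Column p: −2 each step, so 53, 51, 49, 47, 45, 43 → 41 → 39.
Column q: -4, 53, 51, 49, 47, 45 → 43 → 41 (always the previous value of the column p).
Putting the parts together: 41  43 and then 39  41.

41  43; 39  41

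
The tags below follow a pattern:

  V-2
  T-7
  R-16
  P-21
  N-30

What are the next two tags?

Letter goes V, T, R, P, N → L → J (letters move back 2 places in the alphabet).
Second component goes 2, 7, 16, 21, 30 → 35 → 44 (alternating steps +5, +9, +5, +9, …).
Putting the parts together: L-35 and then J-44.

L-35 then J-44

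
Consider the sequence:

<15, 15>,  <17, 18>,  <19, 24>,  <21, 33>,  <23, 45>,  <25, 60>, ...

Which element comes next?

<27, 78>

First coordinate goes 15, 17, 19, 21, 23, 25 → 27 (+2 each step).
For the second coordinate, differences are 3, 6, 9, … (increasing by 3 each time): 15, 18, 24, 33, 45, 60 → 78.
Putting it together: <27, 78>.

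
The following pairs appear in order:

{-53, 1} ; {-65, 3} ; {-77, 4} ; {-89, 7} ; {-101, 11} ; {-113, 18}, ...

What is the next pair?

{-125, 29}

First part: −12 each step, so -53, -65, -77, -89, -101, -113 → -125.
Second part — each term is the sum of the two before it: 1, 3, 4, 7, 11, 18 → 29.
So the next pair is {-125, 29}.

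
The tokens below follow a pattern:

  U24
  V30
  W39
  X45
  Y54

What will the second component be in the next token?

60

For the letter, letters move forward 1 place in the alphabet: U, V, W, X, Y → Z.
Second component: 24, 30, 39, 45, 54 → 60 (alternating steps +6, +9, +6, +9, …).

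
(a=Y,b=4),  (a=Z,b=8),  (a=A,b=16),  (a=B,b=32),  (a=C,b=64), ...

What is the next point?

(a=D,b=128)

A: letters move forward 1 place in the alphabet, wrapping Z→A, so Y, Z, A, B, C → D.
B: 4, 8, 16, 32, 64 → 128 (×2 each step).
Putting it together: (a=D,b=128).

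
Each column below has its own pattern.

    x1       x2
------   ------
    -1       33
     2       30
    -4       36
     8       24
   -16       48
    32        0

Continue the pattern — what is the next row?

Column x1: -1, 2, -4, 8, -16, 32 → -64 (×(-2) each step).
Column x2: together with the column x1 always sums to 32, so 33, 30, 36, 24, 48, 0 → 96.
So the next row is -64  96.

-64  96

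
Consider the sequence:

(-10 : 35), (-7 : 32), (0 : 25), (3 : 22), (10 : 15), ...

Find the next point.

(13 : 12)

For the first part, alternating steps +3, +7, +3, +7, …: -10, -7, 0, 3, 10 → 13.
Second part: together with the first part always sums to 25, so 35, 32, 25, 22, 15 → 12.
Combining the parts gives (13 : 12).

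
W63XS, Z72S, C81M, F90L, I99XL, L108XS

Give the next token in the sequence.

Letter: letters move forward 3 places in the alphabet, wrapping Z→A; W, Z, C, F, I, L → O.
Second component: 63, 72, 81, 90, 99, 108 → 117 (+9 each step).
Size: XS, S, M, L, XL, XS → S (repeats XS → S → M → L → XL).
Combining the parts gives O117S.

O117S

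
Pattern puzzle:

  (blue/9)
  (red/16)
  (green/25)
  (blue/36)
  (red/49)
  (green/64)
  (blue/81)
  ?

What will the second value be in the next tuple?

100

Second value goes 9, 16, 25, 36, 49, 64, 81 → 100 (perfect squares: 3², 4², 5², …).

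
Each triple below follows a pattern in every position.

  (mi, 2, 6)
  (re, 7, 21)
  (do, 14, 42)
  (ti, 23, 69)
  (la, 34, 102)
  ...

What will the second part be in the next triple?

47

Note: runs backward through the solfège scale do→ti; mi, re, do, ti, la → sol.
Second part — differences are 5, 7, 9, … (increasing by 2 each time): 2, 7, 14, 23, 34 → 47.
For the third part, always 3 × the second part: 6, 21, 42, 69, 102 → 141.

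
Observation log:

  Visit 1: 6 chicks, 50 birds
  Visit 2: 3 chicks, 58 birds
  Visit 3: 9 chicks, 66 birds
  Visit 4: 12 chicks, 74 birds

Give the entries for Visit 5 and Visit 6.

Chicks: 6, 3, 9, 12 → 21 → 33 (each term is the sum of the two before it).
For the birds, +8 each step: 50, 58, 66, 74 → 82 → 90.
So the next two records are 21 chicks, 82 birds and 33 chicks, 90 birds.

21 chicks, 82 birds; 33 chicks, 90 birds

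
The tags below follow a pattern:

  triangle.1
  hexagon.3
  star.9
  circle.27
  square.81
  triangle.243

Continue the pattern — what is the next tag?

hexagon.729

Shape: triangle, hexagon, star, circle, square, triangle → hexagon (repeats triangle → hexagon → star → circle → square).
Second component: ×3 each step; 1, 3, 9, 27, 81, 243 → 729.
Combining the parts gives hexagon.729.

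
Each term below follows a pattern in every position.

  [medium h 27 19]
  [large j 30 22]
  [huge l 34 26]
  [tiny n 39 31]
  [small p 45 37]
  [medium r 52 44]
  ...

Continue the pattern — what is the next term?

Size — repeats medium → large → huge → tiny → small: medium, large, huge, tiny, small, medium → large.
Letter: letters move forward 2 places in the alphabet, so h, j, l, n, p, r → t.
Third coordinate: differences are 3, 4, 5, … (increasing by 1 each time), so 27, 30, 34, 39, 45, 52 → 60.
Fourth coordinate: always 8 less than the third coordinate, so 19, 22, 26, 31, 37, 44 → 52.
Combining the parts gives [large t 60 52].

[large t 60 52]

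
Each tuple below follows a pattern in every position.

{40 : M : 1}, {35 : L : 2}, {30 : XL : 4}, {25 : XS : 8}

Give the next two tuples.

First coordinate goes 40, 35, 30, 25 → 20 → 15 (−5 each step).
Size: runs through clothing sizes XS→XL, so M, L, XL, XS → S → M.
Third coordinate goes 1, 2, 4, 8 → 16 → 32 (×2 each step).
Putting the parts together: {20 : S : 16} and then {15 : M : 32}.

{20 : S : 16}, {15 : M : 32}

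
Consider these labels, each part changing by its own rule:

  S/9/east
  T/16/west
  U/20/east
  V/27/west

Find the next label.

W/31/east

Letter: letters move forward 1 place in the alphabet; S, T, U, V → W.
Second component: alternating steps +7, +4, +7, +4, …, so 9, 16, 20, 27 → 31.
Direction goes east, west, east, west → east (alternates east ↔ west).
Putting it together: W/31/east.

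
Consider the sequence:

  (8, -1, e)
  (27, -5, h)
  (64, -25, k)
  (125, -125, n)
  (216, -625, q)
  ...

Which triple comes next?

(343, -3125, t)

First slot — perfect cubes: 2³, 3³, 4³, …: 8, 27, 64, 125, 216 → 343.
Second slot: ×5 each step; -1, -5, -25, -125, -625 → -3125.
Letter — letters move forward 3 places in the alphabet: e, h, k, n, q → t.
So the next triple is (343, -3125, t).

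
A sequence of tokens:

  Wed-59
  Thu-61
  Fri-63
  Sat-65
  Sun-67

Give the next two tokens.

For the day, runs through the weekdays Mon→Sun: Wed, Thu, Fri, Sat, Sun → Mon → Tue.
Second component: +2 each step; 59, 61, 63, 65, 67 → 69 → 71.
So the next two tokens are Mon-69 and Tue-71.

Mon-69 then Tue-71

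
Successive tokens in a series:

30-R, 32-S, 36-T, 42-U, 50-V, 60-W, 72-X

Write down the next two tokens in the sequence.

86-Y then 102-Z

First component: differences are 2, 4, 6, … (increasing by 2 each time), so 30, 32, 36, 42, 50, 60, 72 → 86 → 102.
Letter — letters move forward 1 place in the alphabet: R, S, T, U, V, W, X → Y → Z.
So the next two tokens are 86-Y and 102-Z.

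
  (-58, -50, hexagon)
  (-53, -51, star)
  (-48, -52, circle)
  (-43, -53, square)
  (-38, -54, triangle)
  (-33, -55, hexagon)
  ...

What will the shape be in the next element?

First part — +5 each step: -58, -53, -48, -43, -38, -33 → -28.
Second part: -50, -51, -52, -53, -54, -55 → -56 (−1 each step).
Shape: repeats hexagon → star → circle → square → triangle, so hexagon, star, circle, square, triangle, hexagon → star.

star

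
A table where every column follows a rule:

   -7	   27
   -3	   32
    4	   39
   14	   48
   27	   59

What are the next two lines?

First component: differences are 4, 7, 10, … (increasing by 3 each time); -7, -3, 4, 14, 27 → 43 → 62.
Second component: differences are 5, 7, 9, … (increasing by 2 each time); 27, 32, 39, 48, 59 → 72 → 87.
Putting the parts together: 43  72 and then 62  87.

43  72; 62  87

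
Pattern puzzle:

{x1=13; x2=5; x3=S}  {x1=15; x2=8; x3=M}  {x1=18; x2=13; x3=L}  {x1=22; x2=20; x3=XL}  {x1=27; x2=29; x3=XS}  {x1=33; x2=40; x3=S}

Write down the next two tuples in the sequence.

X1 goes 13, 15, 18, 22, 27, 33 → 40 → 48 (differences are 2, 3, 4, … (increasing by 1 each time)).
X2: differences are 3, 5, 7, … (increasing by 2 each time), so 5, 8, 13, 20, 29, 40 → 53 → 68.
X3: repeats S → M → L → XL → XS, so S, M, L, XL, XS, S → M → L.
So the next two tuples are {x1=40; x2=53; x3=M} and {x1=48; x2=68; x3=L}.

{x1=40; x2=53; x3=M}, {x1=48; x2=68; x3=L}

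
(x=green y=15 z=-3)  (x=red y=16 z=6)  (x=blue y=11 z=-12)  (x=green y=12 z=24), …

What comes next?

(x=red y=7 z=-48)

X goes green, red, blue, green → red (repeats green → red → blue).
Y: 15, 16, 11, 12 → 7 (alternating steps +1, −5, +1, −5, …).
Z goes -3, 6, -12, 24 → -48 (×(-2) each step).
So the next tuple is (x=red y=7 z=-48).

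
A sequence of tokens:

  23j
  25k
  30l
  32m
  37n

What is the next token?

39o

First component — alternating steps +2, +5, +2, +5, …: 23, 25, 30, 32, 37 → 39.
Letter: letters move forward 1 place in the alphabet, so j, k, l, m, n → o.
Putting it together: 39o.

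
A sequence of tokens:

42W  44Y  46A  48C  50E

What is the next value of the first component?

First component — +2 each step: 42, 44, 46, 48, 50 → 52.

52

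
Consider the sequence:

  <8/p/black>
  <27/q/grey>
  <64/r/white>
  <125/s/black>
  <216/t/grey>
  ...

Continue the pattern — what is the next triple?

First component — perfect cubes: 2³, 3³, 4³, …: 8, 27, 64, 125, 216 → 343.
Letter: p, q, r, s, t → u (letters move forward 1 place in the alphabet).
Shade: repeats black → grey → white, so black, grey, white, black, grey → white.
Putting it together: <343/u/white>.

<343/u/white>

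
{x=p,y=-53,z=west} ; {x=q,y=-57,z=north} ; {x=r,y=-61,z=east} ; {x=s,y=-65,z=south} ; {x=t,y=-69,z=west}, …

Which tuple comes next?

{x=u,y=-73,z=north}

For the x, letters move forward 1 place in the alphabet: p, q, r, s, t → u.
Y: -53, -57, -61, -65, -69 → -73 (−4 each step).
Z goes west, north, east, south, west → north (repeats west → north → east → south).
So the next tuple is {x=u,y=-73,z=north}.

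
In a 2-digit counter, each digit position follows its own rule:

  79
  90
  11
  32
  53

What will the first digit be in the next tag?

7

First digit — +2 each step, mod 10: 7, 9, 1, 3, 5 → 7.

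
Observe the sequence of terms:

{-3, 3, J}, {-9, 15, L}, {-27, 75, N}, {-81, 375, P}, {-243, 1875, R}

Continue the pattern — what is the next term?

{-729, 9375, T}

First value: -3, -9, -27, -81, -243 → -729 (×3 each step).
Second value: ×5 each step, so 3, 15, 75, 375, 1875 → 9375.
Letter — letters move forward 2 places in the alphabet: J, L, N, P, R → T.
Putting it together: {-729, 9375, T}.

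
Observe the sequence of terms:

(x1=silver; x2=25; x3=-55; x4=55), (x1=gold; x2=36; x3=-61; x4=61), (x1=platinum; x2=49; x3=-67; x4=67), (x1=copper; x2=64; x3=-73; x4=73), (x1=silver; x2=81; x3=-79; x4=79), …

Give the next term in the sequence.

X1 — repeats silver → gold → platinum → copper: silver, gold, platinum, copper, silver → gold.
X2: perfect squares: 5², 6², 7², …; 25, 36, 49, 64, 81 → 100.
X3: −6 each step, so -55, -61, -67, -73, -79 → -85.
X4 goes 55, 61, 67, 73, 79 → 85 (always the negative of the x3).
Putting it together: (x1=gold; x2=100; x3=-85; x4=85).

(x1=gold; x2=100; x3=-85; x4=85)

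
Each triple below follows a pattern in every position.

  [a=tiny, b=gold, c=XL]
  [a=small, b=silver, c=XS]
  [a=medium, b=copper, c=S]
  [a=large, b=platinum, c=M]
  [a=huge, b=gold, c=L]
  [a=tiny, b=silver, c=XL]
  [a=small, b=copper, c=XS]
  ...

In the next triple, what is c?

A — repeats tiny → small → medium → large → huge: tiny, small, medium, large, huge, tiny, small → medium.
B: repeats gold → silver → copper → platinum; gold, silver, copper, platinum, gold, silver, copper → platinum.
C: XL, XS, S, M, L, XL, XS → S (repeats XL → XS → S → M → L).

S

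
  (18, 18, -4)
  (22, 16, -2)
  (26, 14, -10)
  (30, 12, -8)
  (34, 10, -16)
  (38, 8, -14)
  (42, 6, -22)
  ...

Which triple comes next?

For the first component, +4 each step: 18, 22, 26, 30, 34, 38, 42 → 46.
Second component: −2 each step, so 18, 16, 14, 12, 10, 8, 6 → 4.
Third component: alternating steps +2, −8, +2, −8, …, so -4, -2, -10, -8, -16, -14, -22 → -20.
So the next triple is (46, 4, -20).

(46, 4, -20)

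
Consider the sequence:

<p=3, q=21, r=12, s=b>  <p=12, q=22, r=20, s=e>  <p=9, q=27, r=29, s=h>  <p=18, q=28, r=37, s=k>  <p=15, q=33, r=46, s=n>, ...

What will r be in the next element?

R: 12, 20, 29, 37, 46 → 54 (alternating steps +8, +9, +8, +9, …).

54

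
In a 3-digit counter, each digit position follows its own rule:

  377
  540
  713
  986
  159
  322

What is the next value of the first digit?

First digit: +2 each step, mod 10, so 3, 5, 7, 9, 1, 3 → 5.

5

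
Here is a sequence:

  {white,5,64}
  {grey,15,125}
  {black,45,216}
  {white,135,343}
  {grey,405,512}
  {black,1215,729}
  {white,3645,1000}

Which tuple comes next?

For the shade, repeats white → grey → black: white, grey, black, white, grey, black, white → grey.
Second coordinate — ×3 each step: 5, 15, 45, 135, 405, 1215, 3645 → 10935.
Third coordinate: perfect cubes: 4³, 5³, 6³, …; 64, 125, 216, 343, 512, 729, 1000 → 1331.
So the next tuple is {grey,10935,1331}.

{grey,10935,1331}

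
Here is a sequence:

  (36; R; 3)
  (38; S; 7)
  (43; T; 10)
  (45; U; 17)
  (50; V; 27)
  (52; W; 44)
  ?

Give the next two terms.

First value: 36, 38, 43, 45, 50, 52 → 57 → 59 (alternating steps +2, +5, +2, +5, …).
For the letter, letters move forward 1 place in the alphabet: R, S, T, U, V, W → X → Y.
Third value: each term is the sum of the two before it; 3, 7, 10, 17, 27, 44 → 71 → 115.
So the next two terms are (57; X; 71) and (59; Y; 115).

(57; X; 71), (59; Y; 115)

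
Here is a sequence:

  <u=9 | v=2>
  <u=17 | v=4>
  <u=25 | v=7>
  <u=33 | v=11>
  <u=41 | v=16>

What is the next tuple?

<u=49 | v=22>

U goes 9, 17, 25, 33, 41 → 49 (+8 each step).
V — differences are 2, 3, 4, … (increasing by 1 each time): 2, 4, 7, 11, 16 → 22.
So the next tuple is <u=49 | v=22>.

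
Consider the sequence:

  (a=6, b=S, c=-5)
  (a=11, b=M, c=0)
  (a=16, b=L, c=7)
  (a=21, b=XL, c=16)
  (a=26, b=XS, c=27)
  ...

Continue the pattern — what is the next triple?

For the a, +5 each step: 6, 11, 16, 21, 26 → 31.
B: runs through clothing sizes XS→XL, so S, M, L, XL, XS → S.
C goes -5, 0, 7, 16, 27 → 40 (differences are 5, 7, 9, … (increasing by 2 each time)).
Putting it together: (a=31, b=S, c=40).

(a=31, b=S, c=40)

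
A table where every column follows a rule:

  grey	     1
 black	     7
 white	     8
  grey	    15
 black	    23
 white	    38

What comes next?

grey  61

Shade — repeats grey → black → white: grey, black, white, grey, black, white → grey.
Second component: each term is the sum of the two before it, so 1, 7, 8, 15, 23, 38 → 61.
Combining the parts gives grey  61.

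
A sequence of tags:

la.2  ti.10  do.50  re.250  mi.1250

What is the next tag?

Note: runs through the solfège scale do→ti, so la, ti, do, re, mi → fa.
Second component — ×5 each step: 2, 10, 50, 250, 1250 → 6250.
Putting it together: fa.6250.

fa.6250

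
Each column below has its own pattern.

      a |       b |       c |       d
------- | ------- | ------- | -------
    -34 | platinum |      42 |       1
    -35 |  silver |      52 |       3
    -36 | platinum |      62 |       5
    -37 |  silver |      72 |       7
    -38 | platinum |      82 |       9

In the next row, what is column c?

92

For the column a, −1 each step: -34, -35, -36, -37, -38 → -39.
Column b goes platinum, silver, platinum, silver, platinum → silver (alternates platinum ↔ silver).
Column c — +10 each step: 42, 52, 62, 72, 82 → 92.
Column d goes 1, 3, 5, 7, 9 → 11 (+2 each step).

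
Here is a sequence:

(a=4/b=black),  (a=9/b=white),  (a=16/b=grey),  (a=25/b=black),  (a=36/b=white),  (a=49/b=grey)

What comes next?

A: perfect squares: 2², 3², 4², …, so 4, 9, 16, 25, 36, 49 → 64.
B — repeats black → white → grey: black, white, grey, black, white, grey → black.
Combining the parts gives (a=64/b=black).

(a=64/b=black)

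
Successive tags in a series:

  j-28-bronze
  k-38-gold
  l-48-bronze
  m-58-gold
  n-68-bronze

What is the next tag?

For the letter, letters move forward 1 place in the alphabet: j, k, l, m, n → o.
Second component goes 28, 38, 48, 58, 68 → 78 (+10 each step).
Rank goes bronze, gold, bronze, gold, bronze → gold (alternates bronze ↔ gold).
Putting it together: o-78-gold.

o-78-gold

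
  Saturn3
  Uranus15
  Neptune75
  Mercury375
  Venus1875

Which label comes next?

Planet goes Saturn, Uranus, Neptune, Mercury, Venus → Earth (runs through the planets Mercury→Neptune).
Second component: ×5 each step, so 3, 15, 75, 375, 1875 → 9375.
So the next label is Earth9375.

Earth9375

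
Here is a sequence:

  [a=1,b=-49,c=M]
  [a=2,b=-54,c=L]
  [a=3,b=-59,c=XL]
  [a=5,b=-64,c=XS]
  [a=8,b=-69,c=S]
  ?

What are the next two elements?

[a=13,b=-74,c=M], [a=21,b=-79,c=L]

A: each term is the sum of the two before it, so 1, 2, 3, 5, 8 → 13 → 21.
B — −5 each step: -49, -54, -59, -64, -69 → -74 → -79.
For the c, runs through clothing sizes XS→XL: M, L, XL, XS, S → M → L.
So the next two elements are [a=13,b=-74,c=M] and [a=21,b=-79,c=L].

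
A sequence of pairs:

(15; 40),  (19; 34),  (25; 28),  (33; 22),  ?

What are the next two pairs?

First entry — differences are 4, 6, 8, … (increasing by 2 each time): 15, 19, 25, 33 → 43 → 55.
Second entry: −6 each step, so 40, 34, 28, 22 → 16 → 10.
So the next two pairs are (43; 16) and (55; 10).

(43; 16), (55; 10)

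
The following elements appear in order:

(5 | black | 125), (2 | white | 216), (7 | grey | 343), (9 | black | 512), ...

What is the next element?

(16 | white | 729)

First value: each term is the sum of the two before it, so 5, 2, 7, 9 → 16.
Shade goes black, white, grey, black → white (repeats black → white → grey).
Third value goes 125, 216, 343, 512 → 729 (perfect cubes: 5³, 6³, 7³, …).
Combining the parts gives (16 | white | 729).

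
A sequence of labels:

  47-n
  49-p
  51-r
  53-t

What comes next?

First component: +2 each step; 47, 49, 51, 53 → 55.
Letter — letters move forward 2 places in the alphabet: n, p, r, t → v.
Combining the parts gives 55-v.

55-v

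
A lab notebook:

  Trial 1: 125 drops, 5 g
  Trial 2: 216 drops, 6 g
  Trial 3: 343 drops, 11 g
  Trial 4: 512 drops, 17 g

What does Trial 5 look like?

729 drops, 28 g

Drops — perfect cubes: 5³, 6³, 7³, …: 125, 216, 343, 512 → 729.
G: each term is the sum of the two before it, so 5, 6, 11, 17 → 28.
Combining the parts gives 729 drops, 28 g.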